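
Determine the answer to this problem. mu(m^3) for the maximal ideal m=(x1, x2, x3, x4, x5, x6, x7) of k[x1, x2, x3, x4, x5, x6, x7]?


Graded Nakayama: mu(m^d) = dim_k (m^d/m^(d+1)) = #degree-3 monomials in 7 vars
C(n+d-1,d)=C(9,3)=84


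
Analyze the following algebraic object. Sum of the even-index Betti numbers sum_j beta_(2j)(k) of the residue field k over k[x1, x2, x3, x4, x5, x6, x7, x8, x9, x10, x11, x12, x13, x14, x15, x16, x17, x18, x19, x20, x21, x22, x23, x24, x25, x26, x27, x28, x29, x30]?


Koszul resolution: beta_i(k)=C(n,i), n=30
sum_even C(30,i) = 2^(n-1) = 2^29 = 536870912


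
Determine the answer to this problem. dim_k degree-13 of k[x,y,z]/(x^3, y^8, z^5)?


Need i<3, j<8, k<5 with i+j+k=13.
For each i, j ranges over max(0,13-i-4)..min(7,13-i):
  i=0: j in [9,7] -> 0
  i=1: j in [8,7] -> 0
  i=2: j in [7,7] -> 1
H(13) = 0+0+1 = 1


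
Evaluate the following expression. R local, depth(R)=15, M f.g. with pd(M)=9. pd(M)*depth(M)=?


pd+depth=15
depth=15-9=6
pd*depth=9*6=54


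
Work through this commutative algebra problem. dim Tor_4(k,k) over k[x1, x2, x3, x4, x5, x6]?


Koszul: C(n,i)=C(6,4)=15


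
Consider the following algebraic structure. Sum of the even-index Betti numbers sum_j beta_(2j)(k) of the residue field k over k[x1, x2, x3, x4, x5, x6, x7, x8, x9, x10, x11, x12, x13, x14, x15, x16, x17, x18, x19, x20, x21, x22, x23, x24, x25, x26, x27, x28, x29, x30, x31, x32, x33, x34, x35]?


Koszul resolution: beta_i(k)=C(n,i), n=35
sum_even C(35,i) = 2^(n-1) = 2^34 = 17179869184


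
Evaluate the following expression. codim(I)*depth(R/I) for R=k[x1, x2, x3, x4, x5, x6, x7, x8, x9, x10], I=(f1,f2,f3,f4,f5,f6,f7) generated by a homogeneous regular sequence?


codim=7, depth=dim(R/I)=10-7=3
Product=7*3=21


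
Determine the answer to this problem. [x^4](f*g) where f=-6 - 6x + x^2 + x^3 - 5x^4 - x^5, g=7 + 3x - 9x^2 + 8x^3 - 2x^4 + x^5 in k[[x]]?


[x^4] = sum a_i*b_j, i+j=4
  -6*-2=12
  -6*8=-48
  1*-9=-9
  1*3=3
  -5*7=-35
Sum=-77


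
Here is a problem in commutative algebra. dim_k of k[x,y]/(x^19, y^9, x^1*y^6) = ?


k[x,y]/I, I = (x^19, y^9, x^1*y^6)
Rect: 19x9=171. Corner: (19-1)x(9-6)=54.
dim = 171-54 = 117


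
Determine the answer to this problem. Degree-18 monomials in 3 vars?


C(d+n-1,n-1)=C(20,2)=190


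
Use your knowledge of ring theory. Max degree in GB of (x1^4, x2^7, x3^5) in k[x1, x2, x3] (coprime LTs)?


Pure powers, coprime LTs => already GB.
Degrees: 4, 7, 5
Max=7


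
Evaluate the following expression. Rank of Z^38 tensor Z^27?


rank(M(x)N) = rank(M)*rank(N)
38*27 = 1026


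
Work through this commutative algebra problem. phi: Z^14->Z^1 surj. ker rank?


rank(ker) = 14-1 = 13


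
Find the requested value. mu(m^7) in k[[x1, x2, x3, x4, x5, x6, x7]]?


C(n+d-1,d)=C(13,7)=1716


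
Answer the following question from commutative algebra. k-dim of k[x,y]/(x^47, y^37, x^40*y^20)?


k[x,y]/I, I = (x^47, y^37, x^40*y^20)
Rect: 47x37=1739. Corner: (47-40)x(37-20)=119.
dim = 1739-119 = 1620


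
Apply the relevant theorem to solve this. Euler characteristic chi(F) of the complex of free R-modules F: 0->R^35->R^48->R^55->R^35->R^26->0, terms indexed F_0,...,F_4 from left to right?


chi = sum (-1)^i * rank:
(-1)^0*35=35
(-1)^1*48=-48
(-1)^2*55=55
(-1)^3*35=-35
(-1)^4*26=26
chi=33


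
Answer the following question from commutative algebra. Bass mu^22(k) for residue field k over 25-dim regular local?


C(n,i)=C(25,22)=2300


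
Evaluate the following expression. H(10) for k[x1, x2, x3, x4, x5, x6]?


C(d+n-1,n-1)=C(15,5)=3003


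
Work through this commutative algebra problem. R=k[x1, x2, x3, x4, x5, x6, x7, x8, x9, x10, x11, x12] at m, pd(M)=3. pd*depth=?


pd+depth=12
depth=12-3=9
pd*depth=3*9=27


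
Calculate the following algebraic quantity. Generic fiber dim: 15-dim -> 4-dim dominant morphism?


dim(fiber)=dim(X)-dim(Y)=15-4=11


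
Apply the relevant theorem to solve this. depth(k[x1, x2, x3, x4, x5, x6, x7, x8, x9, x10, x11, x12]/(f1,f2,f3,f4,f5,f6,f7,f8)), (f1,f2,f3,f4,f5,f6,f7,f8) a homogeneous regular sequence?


depth(R)=12
depth(R/I)=12-8=4


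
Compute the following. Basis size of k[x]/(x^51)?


Basis: 1,x,...,x^50
dim=51


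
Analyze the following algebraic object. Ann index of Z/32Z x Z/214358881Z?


Exponent = lcm of the cyclic orders; pairwise coprime => product.
2^5*11^8=32*214358881=6859484192


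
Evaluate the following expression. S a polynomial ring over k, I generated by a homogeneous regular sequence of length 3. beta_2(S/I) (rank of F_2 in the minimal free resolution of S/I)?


Regular sequence => Koszul complex is the minimal free resolution.
Syz_1 minimally generated by Koszul relations f_i*e_j - f_j*e_i (i<j): mu(Syz_1) = beta_2 = C(m,2) = m(m-1)/2
m=3
3*2/2 = 3


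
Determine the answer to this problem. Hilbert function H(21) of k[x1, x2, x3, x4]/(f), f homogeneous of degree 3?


C(24,3)-C(21,3)=2024-1330=694


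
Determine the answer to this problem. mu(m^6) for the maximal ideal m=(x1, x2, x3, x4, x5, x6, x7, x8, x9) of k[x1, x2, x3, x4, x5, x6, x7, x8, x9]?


Graded Nakayama: mu(m^d) = dim_k (m^d/m^(d+1)) = #degree-6 monomials in 9 vars
C(n+d-1,d)=C(14,6)=3003


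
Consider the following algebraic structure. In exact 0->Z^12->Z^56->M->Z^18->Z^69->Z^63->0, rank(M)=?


Alt sum=0:
(-1)^0*12 + (-1)^1*56 + (-1)^2*? + (-1)^3*18 + (-1)^4*69 + (-1)^5*63=0
rank(M)=56


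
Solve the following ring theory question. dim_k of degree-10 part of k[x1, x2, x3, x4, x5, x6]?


C(d+n-1,n-1)=C(15,5)=3003


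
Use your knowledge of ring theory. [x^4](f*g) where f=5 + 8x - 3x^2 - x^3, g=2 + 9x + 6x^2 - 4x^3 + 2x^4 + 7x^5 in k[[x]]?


[x^4] = sum a_i*b_j, i+j=4
  5*2=10
  8*-4=-32
  -3*6=-18
  -1*9=-9
Sum=-49


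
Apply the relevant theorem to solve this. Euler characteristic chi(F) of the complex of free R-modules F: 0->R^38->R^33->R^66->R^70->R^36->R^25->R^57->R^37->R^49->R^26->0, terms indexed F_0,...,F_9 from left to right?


chi = sum (-1)^i * rank:
(-1)^0*38=38
(-1)^1*33=-33
(-1)^2*66=66
(-1)^3*70=-70
(-1)^4*36=36
(-1)^5*25=-25
(-1)^6*57=57
(-1)^7*37=-37
(-1)^8*49=49
(-1)^9*26=-26
chi=55


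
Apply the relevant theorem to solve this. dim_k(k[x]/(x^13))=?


Basis: 1,x,...,x^12
dim=13


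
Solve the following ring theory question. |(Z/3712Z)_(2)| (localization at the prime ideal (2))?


2-primary part: 3712=2^7*29
Size=2^7=128


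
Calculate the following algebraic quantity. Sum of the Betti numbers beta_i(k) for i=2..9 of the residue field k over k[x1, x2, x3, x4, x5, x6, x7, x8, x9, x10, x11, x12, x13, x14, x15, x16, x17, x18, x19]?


Koszul resolution: beta_i(k)=C(n,i), n=19
C(19,2)=171, C(19,3)=969, C(19,4)=3876, C(19,5)=11628, C(19,6)=27132, C(19,7)=50388, C(19,8)=75582, C(19,9)=92378
Sum=262124


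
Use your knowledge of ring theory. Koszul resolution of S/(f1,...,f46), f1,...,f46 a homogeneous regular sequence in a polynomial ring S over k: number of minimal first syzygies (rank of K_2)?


Regular sequence => Koszul complex is the minimal free resolution.
Syz_1 minimally generated by Koszul relations f_i*e_j - f_j*e_i (i<j): mu(Syz_1) = beta_2 = C(m,2) = m(m-1)/2
m=46
46*45/2 = 1035


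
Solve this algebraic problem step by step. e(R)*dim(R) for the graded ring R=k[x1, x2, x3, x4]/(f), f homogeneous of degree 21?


e(R)=deg(f)=21, dim(R)=4-1=3
e*dim=21*3=63


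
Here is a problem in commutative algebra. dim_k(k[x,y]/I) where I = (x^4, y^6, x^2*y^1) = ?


k[x,y]/I, I = (x^4, y^6, x^2*y^1)
Rect: 4x6=24. Corner: (4-2)x(6-1)=10.
dim = 24-10 = 14


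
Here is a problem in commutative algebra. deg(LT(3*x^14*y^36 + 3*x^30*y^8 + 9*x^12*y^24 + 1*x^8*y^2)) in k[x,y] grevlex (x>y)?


LT: 3*x^14*y^36
deg_x=14, deg_y=36
Total=14+36=50


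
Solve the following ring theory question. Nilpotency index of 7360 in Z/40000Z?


7360^k mod 40000:
k=1: 7360
k=2: 9600
k=3: 16000
k=4: 0
First zero at k = 4


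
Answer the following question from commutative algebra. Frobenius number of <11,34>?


gcd(11,34)=1 => F=ab-a-b=11*34-11-34=374-45=329


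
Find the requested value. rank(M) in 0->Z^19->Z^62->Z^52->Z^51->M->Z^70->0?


Alt sum=0:
(-1)^0*19 + (-1)^1*62 + (-1)^2*52 + (-1)^3*51 + (-1)^4*? + (-1)^5*70=0
rank(M)=112


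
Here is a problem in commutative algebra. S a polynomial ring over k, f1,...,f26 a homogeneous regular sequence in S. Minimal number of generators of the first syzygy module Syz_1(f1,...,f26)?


Regular sequence => Koszul complex is the minimal free resolution.
Syz_1 minimally generated by Koszul relations f_i*e_j - f_j*e_i (i<j): mu(Syz_1) = beta_2 = C(m,2) = m(m-1)/2
m=26
26*25/2 = 325


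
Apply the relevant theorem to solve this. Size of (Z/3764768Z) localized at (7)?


7-primary part: 3764768=7^6*32
Size=7^6=117649


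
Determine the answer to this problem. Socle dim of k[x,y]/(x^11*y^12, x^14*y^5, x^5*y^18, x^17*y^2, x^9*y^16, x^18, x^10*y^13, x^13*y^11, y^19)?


Socle = ann(m) = span of standard monomials u with x*u, y*u in I (staircase corners).
Minimal generators: x^18, x^17*y^2, x^14*y^5, x^13*y^11, x^11*y^12, x^10*y^13, x^9*y^16, x^5*y^18, y^19
Corners: x^4y^18, x^8y^17, x^9y^15, x^10y^12, x^12y^11, x^13y^10, x^16y^4, x^17y
Socle dim=8


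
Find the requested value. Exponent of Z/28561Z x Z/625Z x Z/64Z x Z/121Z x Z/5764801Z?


Exponent = lcm of the cyclic orders; pairwise coprime => product.
13^4*5^4*2^6*11^2*7^8=28561*625*64*121*5764801=796898649787240000


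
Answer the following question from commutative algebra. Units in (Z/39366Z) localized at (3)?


Local ring = Z/19683Z.
phi(19683) = 3^8*(3-1) = 13122


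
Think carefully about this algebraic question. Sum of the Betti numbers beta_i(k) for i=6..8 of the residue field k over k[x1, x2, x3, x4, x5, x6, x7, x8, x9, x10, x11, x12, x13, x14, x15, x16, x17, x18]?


Koszul resolution: beta_i(k)=C(n,i), n=18
C(18,6)=18564, C(18,7)=31824, C(18,8)=43758
Sum=94146


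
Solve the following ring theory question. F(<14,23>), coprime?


gcd(14,23)=1 => F=ab-a-b=14*23-14-23=322-37=285


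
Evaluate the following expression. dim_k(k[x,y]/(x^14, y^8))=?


Basis: x^i*y^j, i<14, j<8
14*8=112


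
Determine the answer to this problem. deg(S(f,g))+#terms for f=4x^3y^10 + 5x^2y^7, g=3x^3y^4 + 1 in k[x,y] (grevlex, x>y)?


LT(f)=4x^3y^10, LT(g)=3x^3y^4
lcm(LM)=x^3y^10
S(f,g) (scaled by 12 to clear denominators) = 3*f - 4y^6*g = 15x^2y^7 - 4y^6
2 terms, deg 9.
9+2=11


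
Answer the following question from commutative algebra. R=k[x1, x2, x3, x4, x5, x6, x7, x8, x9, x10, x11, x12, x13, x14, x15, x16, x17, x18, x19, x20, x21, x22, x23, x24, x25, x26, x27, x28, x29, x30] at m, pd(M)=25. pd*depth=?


pd+depth=30
depth=30-25=5
pd*depth=25*5=125


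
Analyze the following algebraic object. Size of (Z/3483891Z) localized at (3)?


3-primary part: 3483891=3^10*59
Size=3^10=59049


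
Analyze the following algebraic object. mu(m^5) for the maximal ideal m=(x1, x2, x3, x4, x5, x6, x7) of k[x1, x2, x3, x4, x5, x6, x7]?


Graded Nakayama: mu(m^d) = dim_k (m^d/m^(d+1)) = #degree-5 monomials in 7 vars
C(n+d-1,d)=C(11,5)=462


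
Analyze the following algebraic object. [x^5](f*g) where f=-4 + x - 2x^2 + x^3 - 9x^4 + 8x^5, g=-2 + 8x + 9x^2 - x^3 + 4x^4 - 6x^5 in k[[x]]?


[x^5] = sum a_i*b_j, i+j=5
  -4*-6=24
  1*4=4
  -2*-1=2
  1*9=9
  -9*8=-72
  8*-2=-16
Sum=-49


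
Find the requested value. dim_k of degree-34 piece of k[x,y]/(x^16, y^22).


k[x,y], I = (x^16, y^22), d = 34
Need i < 16 and d-i < 22.
Range: 13 <= i <= 15.
H(34) = 3


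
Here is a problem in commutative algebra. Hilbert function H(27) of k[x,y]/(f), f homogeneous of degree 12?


H(t)=d for t>=d-1.
d=12, t=27
H(27)=12


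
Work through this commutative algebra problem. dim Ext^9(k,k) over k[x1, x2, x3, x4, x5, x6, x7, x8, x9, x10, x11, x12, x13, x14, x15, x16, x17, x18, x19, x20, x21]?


C(n,i)=C(21,9)=293930


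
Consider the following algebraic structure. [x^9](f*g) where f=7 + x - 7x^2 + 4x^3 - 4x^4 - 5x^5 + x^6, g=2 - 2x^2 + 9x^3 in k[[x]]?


[x^9] = sum a_i*b_j, i+j=9
  1*9=9
Sum=9


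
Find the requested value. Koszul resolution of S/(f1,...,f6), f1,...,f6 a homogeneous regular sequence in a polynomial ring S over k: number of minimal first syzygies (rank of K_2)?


Regular sequence => Koszul complex is the minimal free resolution.
Syz_1 minimally generated by Koszul relations f_i*e_j - f_j*e_i (i<j): mu(Syz_1) = beta_2 = C(m,2) = m(m-1)/2
m=6
6*5/2 = 15


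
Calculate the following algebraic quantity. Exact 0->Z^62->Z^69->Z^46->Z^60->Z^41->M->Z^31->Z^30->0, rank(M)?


Alt sum=0:
(-1)^0*62 + (-1)^1*69 + (-1)^2*46 + (-1)^3*60 + (-1)^4*41 + (-1)^5*? + (-1)^6*31 + (-1)^7*30=0
rank(M)=21


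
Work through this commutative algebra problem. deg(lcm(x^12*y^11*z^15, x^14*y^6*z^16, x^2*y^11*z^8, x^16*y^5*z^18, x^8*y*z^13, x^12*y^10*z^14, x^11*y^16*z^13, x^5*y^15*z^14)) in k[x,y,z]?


lcm = componentwise max:
x: max(12,14,2,16,8,12,11,5)=16
y: max(11,6,11,5,1,10,16,15)=16
z: max(15,16,8,18,13,14,13,14)=18
Total=16+16+18=50


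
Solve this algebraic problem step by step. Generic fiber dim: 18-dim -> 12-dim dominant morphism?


dim(fiber)=dim(X)-dim(Y)=18-12=6


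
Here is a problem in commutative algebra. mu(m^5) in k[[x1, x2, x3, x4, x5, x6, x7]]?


C(n+d-1,d)=C(11,5)=462


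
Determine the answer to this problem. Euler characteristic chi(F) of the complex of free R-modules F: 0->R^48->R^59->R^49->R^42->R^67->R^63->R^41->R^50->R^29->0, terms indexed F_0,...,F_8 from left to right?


chi = sum (-1)^i * rank:
(-1)^0*48=48
(-1)^1*59=-59
(-1)^2*49=49
(-1)^3*42=-42
(-1)^4*67=67
(-1)^5*63=-63
(-1)^6*41=41
(-1)^7*50=-50
(-1)^8*29=29
chi=20


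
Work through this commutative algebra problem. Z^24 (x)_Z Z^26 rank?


rank(M(x)N) = rank(M)*rank(N)
24*26 = 624


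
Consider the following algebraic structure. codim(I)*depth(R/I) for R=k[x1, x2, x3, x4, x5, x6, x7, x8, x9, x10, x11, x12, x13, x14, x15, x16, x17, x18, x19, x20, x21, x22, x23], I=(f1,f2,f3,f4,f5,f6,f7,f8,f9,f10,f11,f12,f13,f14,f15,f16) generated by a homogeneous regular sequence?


codim=16, depth=dim(R/I)=23-16=7
Product=16*7=112


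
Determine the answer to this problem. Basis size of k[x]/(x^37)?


Basis: 1,x,...,x^36
dim=37


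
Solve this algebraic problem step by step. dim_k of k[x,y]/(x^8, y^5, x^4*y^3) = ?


k[x,y]/I, I = (x^8, y^5, x^4*y^3)
Rect: 8x5=40. Corner: (8-4)x(5-3)=8.
dim = 40-8 = 32


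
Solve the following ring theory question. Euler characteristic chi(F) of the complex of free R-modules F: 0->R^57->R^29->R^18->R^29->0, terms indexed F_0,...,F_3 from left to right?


chi = sum (-1)^i * rank:
(-1)^0*57=57
(-1)^1*29=-29
(-1)^2*18=18
(-1)^3*29=-29
chi=17


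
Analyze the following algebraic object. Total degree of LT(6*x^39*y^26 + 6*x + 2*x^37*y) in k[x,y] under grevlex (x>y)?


LT: 6*x^39*y^26
deg_x=39, deg_y=26
Total=39+26=65


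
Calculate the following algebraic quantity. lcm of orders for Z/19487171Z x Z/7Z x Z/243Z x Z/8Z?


Exponent = lcm of the cyclic orders; pairwise coprime => product.
11^7*7^1*3^5*2^3=19487171*7*243*8=265181422968


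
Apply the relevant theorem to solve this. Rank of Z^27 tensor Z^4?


rank(M(x)N) = rank(M)*rank(N)
27*4 = 108


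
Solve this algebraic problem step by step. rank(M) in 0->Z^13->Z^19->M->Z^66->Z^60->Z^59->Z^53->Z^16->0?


Alt sum=0:
(-1)^0*13 + (-1)^1*19 + (-1)^2*? + (-1)^3*66 + (-1)^4*60 + (-1)^5*59 + (-1)^6*53 + (-1)^7*16=0
rank(M)=34


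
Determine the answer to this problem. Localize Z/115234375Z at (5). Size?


5-primary part: 115234375=5^9*59
Size=5^9=1953125


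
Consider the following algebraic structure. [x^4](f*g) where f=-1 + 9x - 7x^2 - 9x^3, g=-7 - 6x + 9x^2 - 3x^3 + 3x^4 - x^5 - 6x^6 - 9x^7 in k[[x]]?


[x^4] = sum a_i*b_j, i+j=4
  -1*3=-3
  9*-3=-27
  -7*9=-63
  -9*-6=54
Sum=-39


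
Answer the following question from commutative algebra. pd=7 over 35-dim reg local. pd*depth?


pd+depth=35
depth=35-7=28
pd*depth=7*28=196


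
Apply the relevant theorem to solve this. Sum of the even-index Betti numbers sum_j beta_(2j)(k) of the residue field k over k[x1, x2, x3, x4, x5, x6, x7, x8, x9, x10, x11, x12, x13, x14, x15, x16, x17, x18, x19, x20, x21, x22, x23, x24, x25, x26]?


Koszul resolution: beta_i(k)=C(n,i), n=26
sum_even C(26,i) = 2^(n-1) = 2^25 = 33554432


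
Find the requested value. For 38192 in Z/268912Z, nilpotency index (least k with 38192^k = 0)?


38192^k mod 268912:
k=1: 38192
k=2: 50176
k=3: 54880
k=4: 76832
k=5: 0
First zero at k = 5


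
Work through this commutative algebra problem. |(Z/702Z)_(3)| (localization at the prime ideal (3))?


3-primary part: 702=3^3*26
Size=3^3=27


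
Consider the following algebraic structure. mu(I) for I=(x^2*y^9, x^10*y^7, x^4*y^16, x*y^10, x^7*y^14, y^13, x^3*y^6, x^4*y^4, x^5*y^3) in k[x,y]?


Remove redundant (divisible by others).
x^10*y^7 redundant.
x^4*y^16 redundant.
x^7*y^14 redundant.
Min: x^5*y^3, x^4*y^4, x^3*y^6, x^2*y^9, x*y^10, y^13
Count=6


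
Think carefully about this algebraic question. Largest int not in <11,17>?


gcd(11,17)=1 => F=ab-a-b=11*17-11-17=187-28=159


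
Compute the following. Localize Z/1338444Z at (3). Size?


3-primary part: 1338444=3^9*68
Size=3^9=19683


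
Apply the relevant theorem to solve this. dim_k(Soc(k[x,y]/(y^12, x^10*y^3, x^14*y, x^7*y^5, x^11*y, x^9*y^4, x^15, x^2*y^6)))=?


Socle = ann(m) = span of standard monomials u with x*u, y*u in I (staircase corners).
Redundant generators: x^14*y
Minimal generators: x^15, x^11*y, x^10*y^3, x^9*y^4, x^7*y^5, x^2*y^6, y^12
Corners: xy^11, x^6y^5, x^8y^4, x^9y^3, x^10y^2, x^14
Socle dim=6


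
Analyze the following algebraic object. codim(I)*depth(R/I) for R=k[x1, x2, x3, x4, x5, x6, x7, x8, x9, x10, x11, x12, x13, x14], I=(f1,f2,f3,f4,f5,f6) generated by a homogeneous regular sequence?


codim=6, depth=dim(R/I)=14-6=8
Product=6*8=48


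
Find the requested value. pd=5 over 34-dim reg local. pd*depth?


pd+depth=34
depth=34-5=29
pd*depth=5*29=145


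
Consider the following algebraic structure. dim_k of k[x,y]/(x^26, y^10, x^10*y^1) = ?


k[x,y]/I, I = (x^26, y^10, x^10*y^1)
Rect: 26x10=260. Corner: (26-10)x(10-1)=144.
dim = 260-144 = 116


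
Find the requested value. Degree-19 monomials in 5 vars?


C(d+n-1,n-1)=C(23,4)=8855


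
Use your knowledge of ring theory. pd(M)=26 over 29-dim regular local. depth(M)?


pd+depth=depth(R)=29
depth=29-26=3


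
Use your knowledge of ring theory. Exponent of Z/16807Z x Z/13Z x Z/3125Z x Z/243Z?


Exponent = lcm of the cyclic orders; pairwise coprime => product.
7^5*13^1*5^5*3^5=16807*13*3125*243=165916603125


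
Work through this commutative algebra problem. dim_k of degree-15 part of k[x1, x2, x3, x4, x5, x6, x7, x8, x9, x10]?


C(d+n-1,n-1)=C(24,9)=1307504


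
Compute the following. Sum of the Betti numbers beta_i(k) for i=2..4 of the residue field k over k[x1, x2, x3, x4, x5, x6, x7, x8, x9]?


Koszul resolution: beta_i(k)=C(n,i), n=9
C(9,2)=36, C(9,3)=84, C(9,4)=126
Sum=246


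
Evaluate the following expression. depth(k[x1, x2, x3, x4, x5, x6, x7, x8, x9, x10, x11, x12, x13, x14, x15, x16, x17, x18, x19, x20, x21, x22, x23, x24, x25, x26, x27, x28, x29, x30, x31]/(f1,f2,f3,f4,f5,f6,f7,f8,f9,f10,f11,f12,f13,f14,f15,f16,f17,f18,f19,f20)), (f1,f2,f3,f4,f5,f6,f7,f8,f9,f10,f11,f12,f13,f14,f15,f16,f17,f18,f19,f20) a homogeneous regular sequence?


depth(R)=31
depth(R/I)=31-20=11


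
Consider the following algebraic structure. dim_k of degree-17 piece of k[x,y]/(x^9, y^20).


k[x,y], I = (x^9, y^20), d = 17
Need i < 9 and d-i < 20.
Range: 0 <= i <= 8.
H(17) = 9


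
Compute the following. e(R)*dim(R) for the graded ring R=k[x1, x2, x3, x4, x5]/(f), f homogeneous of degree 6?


e(R)=deg(f)=6, dim(R)=5-1=4
e*dim=6*4=24


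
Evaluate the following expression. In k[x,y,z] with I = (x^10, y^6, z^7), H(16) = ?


Need i<10, j<6, k<7 with i+j+k=16.
For each i, j ranges over max(0,16-i-6)..min(5,16-i):
  i=0: j in [10,5] -> 0
  i=1: j in [9,5] -> 0
  i=2: j in [8,5] -> 0
  i=3: j in [7,5] -> 0
  i=4: j in [6,5] -> 0
  i=5: j in [5,5] -> 1
  i=6: j in [4,5] -> 2
  i=7: j in [3,5] -> 3
  i=8: j in [2,5] -> 4
  i=9: j in [1,5] -> 5
H(16) = 0+0+0+0+0+1+2+3+4+5 = 15


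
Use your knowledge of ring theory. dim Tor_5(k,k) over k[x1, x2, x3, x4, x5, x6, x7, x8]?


Koszul: C(n,i)=C(8,5)=56


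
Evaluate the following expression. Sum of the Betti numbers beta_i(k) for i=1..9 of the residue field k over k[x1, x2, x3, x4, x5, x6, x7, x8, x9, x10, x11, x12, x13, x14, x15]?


Koszul resolution: beta_i(k)=C(n,i), n=15
C(15,1)=15, C(15,2)=105, C(15,3)=455, C(15,4)=1365, C(15,5)=3003, C(15,6)=5005, C(15,7)=6435, C(15,8)=6435, C(15,9)=5005
Sum=27823


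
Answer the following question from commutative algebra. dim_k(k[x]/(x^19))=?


Basis: 1,x,...,x^18
dim=19


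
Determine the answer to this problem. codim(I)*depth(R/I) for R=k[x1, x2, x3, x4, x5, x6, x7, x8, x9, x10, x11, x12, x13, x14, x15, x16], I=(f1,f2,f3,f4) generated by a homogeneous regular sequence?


codim=4, depth=dim(R/I)=16-4=12
Product=4*12=48


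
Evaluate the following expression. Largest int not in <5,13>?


gcd(5,13)=1 => F=ab-a-b=5*13-5-13=65-18=47


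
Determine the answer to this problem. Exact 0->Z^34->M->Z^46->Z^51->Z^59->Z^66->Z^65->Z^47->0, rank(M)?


Alt sum=0:
(-1)^0*34 + (-1)^1*? + (-1)^2*46 + (-1)^3*51 + (-1)^4*59 + (-1)^5*66 + (-1)^6*65 + (-1)^7*47=0
rank(M)=40


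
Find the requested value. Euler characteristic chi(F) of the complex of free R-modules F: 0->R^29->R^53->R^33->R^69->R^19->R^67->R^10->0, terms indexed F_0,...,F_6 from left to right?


chi = sum (-1)^i * rank:
(-1)^0*29=29
(-1)^1*53=-53
(-1)^2*33=33
(-1)^3*69=-69
(-1)^4*19=19
(-1)^5*67=-67
(-1)^6*10=10
chi=-98


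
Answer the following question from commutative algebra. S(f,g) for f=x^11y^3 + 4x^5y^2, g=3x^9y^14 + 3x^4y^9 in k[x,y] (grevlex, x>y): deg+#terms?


LT(f)=x^11y^3, LT(g)=3x^9y^14
lcm(LM)=x^11y^14
S(f,g) (scaled by 3 to clear denominators) = 3y^11*f - x^2*g = 12x^5y^13 - 3x^6y^9
2 terms, deg 18.
18+2=20


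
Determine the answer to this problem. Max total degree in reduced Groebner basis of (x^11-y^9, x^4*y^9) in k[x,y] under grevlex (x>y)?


LT(f1)=x^11, LT(f2)=x^4y^9, lcm=x^11y^9
S(f1,f2) = y^9*f1 - x^7*f2 = -y^18
Reduced GB = {f1, f2, y^18}; degrees 11, 13, 18
Max = 18


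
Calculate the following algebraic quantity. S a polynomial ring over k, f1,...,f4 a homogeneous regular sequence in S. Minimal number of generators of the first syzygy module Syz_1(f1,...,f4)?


Regular sequence => Koszul complex is the minimal free resolution.
Syz_1 minimally generated by Koszul relations f_i*e_j - f_j*e_i (i<j): mu(Syz_1) = beta_2 = C(m,2) = m(m-1)/2
m=4
4*3/2 = 6


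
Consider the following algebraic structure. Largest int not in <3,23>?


gcd(3,23)=1 => F=ab-a-b=3*23-3-23=69-26=43


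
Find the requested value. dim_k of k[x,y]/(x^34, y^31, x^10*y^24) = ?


k[x,y]/I, I = (x^34, y^31, x^10*y^24)
Rect: 34x31=1054. Corner: (34-10)x(31-24)=168.
dim = 1054-168 = 886


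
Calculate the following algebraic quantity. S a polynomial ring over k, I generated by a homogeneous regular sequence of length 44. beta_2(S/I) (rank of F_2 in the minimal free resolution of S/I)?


Regular sequence => Koszul complex is the minimal free resolution.
Syz_1 minimally generated by Koszul relations f_i*e_j - f_j*e_i (i<j): mu(Syz_1) = beta_2 = C(m,2) = m(m-1)/2
m=44
44*43/2 = 946


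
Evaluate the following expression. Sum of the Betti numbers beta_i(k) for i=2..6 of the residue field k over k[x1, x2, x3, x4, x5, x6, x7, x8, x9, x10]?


Koszul resolution: beta_i(k)=C(n,i), n=10
C(10,2)=45, C(10,3)=120, C(10,4)=210, C(10,5)=252, C(10,6)=210
Sum=837


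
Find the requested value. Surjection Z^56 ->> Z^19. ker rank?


rank(ker) = 56-19 = 37


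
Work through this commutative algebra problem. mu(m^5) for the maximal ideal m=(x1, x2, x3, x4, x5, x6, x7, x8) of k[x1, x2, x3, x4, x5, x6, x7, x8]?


Graded Nakayama: mu(m^d) = dim_k (m^d/m^(d+1)) = #degree-5 monomials in 8 vars
C(n+d-1,d)=C(12,5)=792


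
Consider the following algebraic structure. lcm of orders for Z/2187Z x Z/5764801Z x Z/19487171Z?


Exponent = lcm of the cyclic orders; pairwise coprime => product.
3^7*7^8*11^7=2187*5764801*19487171=245686842692252577


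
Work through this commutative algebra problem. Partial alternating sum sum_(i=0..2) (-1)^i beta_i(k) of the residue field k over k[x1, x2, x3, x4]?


Koszul resolution: beta_i(k)=C(n,i), n=4
sum_(i=0..p) (-1)^i C(n,i) = (-1)^p C(n-1,p)
(-1)^2*C(3,2) = (-1)^2*3 = 3


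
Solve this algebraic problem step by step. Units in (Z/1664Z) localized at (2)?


Local ring = Z/128Z.
phi(128) = 2^6*(2-1) = 64


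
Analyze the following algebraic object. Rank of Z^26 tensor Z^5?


rank(M(x)N) = rank(M)*rank(N)
26*5 = 130


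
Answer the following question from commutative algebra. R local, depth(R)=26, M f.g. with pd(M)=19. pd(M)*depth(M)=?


pd+depth=26
depth=26-19=7
pd*depth=19*7=133


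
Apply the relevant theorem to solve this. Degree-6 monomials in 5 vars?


C(d+n-1,n-1)=C(10,4)=210


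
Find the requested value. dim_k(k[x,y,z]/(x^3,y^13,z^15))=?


Basis: x^iy^jz^k, i<3,j<13,k<15
3*13*15=585


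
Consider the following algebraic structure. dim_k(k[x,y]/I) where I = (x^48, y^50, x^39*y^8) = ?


k[x,y]/I, I = (x^48, y^50, x^39*y^8)
Rect: 48x50=2400. Corner: (48-39)x(50-8)=378.
dim = 2400-378 = 2022


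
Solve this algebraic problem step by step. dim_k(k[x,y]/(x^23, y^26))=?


Basis: x^i*y^j, i<23, j<26
23*26=598


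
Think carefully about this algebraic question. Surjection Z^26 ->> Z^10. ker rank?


rank(ker) = 26-10 = 16


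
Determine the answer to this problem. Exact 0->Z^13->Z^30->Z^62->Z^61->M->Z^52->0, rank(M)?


Alt sum=0:
(-1)^0*13 + (-1)^1*30 + (-1)^2*62 + (-1)^3*61 + (-1)^4*? + (-1)^5*52=0
rank(M)=68


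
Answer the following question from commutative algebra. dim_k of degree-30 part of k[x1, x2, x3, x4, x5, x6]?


C(d+n-1,n-1)=C(35,5)=324632


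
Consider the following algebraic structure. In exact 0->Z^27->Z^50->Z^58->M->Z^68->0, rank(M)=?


Alt sum=0:
(-1)^0*27 + (-1)^1*50 + (-1)^2*58 + (-1)^3*? + (-1)^4*68=0
rank(M)=103


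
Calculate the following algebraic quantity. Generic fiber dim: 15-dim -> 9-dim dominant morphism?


dim(fiber)=dim(X)-dim(Y)=15-9=6


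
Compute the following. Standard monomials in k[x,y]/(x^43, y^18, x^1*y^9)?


k[x,y]/I, I = (x^43, y^18, x^1*y^9)
Rect: 43x18=774. Corner: (43-1)x(18-9)=378.
dim = 774-378 = 396


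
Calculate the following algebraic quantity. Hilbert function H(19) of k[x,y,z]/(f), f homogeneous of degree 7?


C(21,2)-C(14,2)=210-91=119


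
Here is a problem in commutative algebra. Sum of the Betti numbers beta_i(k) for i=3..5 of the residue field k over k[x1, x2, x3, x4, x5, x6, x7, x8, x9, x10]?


Koszul resolution: beta_i(k)=C(n,i), n=10
C(10,3)=120, C(10,4)=210, C(10,5)=252
Sum=582


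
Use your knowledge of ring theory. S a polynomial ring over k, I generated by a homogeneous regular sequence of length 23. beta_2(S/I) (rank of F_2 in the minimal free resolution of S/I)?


Regular sequence => Koszul complex is the minimal free resolution.
Syz_1 minimally generated by Koszul relations f_i*e_j - f_j*e_i (i<j): mu(Syz_1) = beta_2 = C(m,2) = m(m-1)/2
m=23
23*22/2 = 253


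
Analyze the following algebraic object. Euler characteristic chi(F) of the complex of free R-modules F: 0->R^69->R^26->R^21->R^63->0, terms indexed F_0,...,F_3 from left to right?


chi = sum (-1)^i * rank:
(-1)^0*69=69
(-1)^1*26=-26
(-1)^2*21=21
(-1)^3*63=-63
chi=1


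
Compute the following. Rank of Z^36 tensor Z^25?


rank(M(x)N) = rank(M)*rank(N)
36*25 = 900


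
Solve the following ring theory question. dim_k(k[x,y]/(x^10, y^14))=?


Basis: x^i*y^j, i<10, j<14
10*14=140


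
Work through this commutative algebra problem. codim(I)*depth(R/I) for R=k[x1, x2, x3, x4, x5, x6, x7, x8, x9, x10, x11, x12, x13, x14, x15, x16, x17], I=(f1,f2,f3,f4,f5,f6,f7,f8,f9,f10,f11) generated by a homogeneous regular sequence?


codim=11, depth=dim(R/I)=17-11=6
Product=11*6=66


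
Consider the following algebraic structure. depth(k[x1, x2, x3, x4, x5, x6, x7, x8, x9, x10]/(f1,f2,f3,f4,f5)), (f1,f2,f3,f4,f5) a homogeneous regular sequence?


depth(R)=10
depth(R/I)=10-5=5


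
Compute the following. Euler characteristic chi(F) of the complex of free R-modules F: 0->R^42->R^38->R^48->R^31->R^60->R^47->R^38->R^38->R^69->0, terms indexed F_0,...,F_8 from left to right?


chi = sum (-1)^i * rank:
(-1)^0*42=42
(-1)^1*38=-38
(-1)^2*48=48
(-1)^3*31=-31
(-1)^4*60=60
(-1)^5*47=-47
(-1)^6*38=38
(-1)^7*38=-38
(-1)^8*69=69
chi=103


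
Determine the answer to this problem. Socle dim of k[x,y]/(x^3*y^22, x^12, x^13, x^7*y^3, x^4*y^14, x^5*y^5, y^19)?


Socle = ann(m) = span of standard monomials u with x*u, y*u in I (staircase corners).
Redundant generators: x^3*y^22, x^13
Minimal generators: x^12, x^7*y^3, x^5*y^5, x^4*y^14, y^19
Corners: x^3y^18, x^4y^13, x^6y^4, x^11y^2
Socle dim=4


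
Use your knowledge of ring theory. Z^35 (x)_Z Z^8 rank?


rank(M(x)N) = rank(M)*rank(N)
35*8 = 280


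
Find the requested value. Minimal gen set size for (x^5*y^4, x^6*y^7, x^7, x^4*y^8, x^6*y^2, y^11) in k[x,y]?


Remove redundant (divisible by others).
x^6*y^7 redundant.
Min: x^7, x^6*y^2, x^5*y^4, x^4*y^8, y^11
Count=5


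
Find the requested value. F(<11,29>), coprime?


gcd(11,29)=1 => F=ab-a-b=11*29-11-29=319-40=279


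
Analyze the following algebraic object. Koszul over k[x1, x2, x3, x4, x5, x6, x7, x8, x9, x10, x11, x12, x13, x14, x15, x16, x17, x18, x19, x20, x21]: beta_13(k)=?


C(n,i)=C(21,13)=203490


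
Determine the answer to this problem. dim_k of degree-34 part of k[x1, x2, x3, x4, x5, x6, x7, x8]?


C(d+n-1,n-1)=C(41,7)=22481940


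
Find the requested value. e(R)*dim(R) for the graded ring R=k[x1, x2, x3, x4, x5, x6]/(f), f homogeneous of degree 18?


e(R)=deg(f)=18, dim(R)=6-1=5
e*dim=18*5=90


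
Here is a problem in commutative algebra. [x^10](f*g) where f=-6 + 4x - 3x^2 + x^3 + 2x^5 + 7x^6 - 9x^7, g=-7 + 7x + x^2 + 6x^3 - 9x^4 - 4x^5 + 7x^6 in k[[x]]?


[x^10] = sum a_i*b_j, i+j=10
  2*-4=-8
  7*-9=-63
  -9*6=-54
Sum=-125


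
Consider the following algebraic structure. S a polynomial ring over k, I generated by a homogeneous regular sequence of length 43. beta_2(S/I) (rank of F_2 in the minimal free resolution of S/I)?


Regular sequence => Koszul complex is the minimal free resolution.
Syz_1 minimally generated by Koszul relations f_i*e_j - f_j*e_i (i<j): mu(Syz_1) = beta_2 = C(m,2) = m(m-1)/2
m=43
43*42/2 = 903


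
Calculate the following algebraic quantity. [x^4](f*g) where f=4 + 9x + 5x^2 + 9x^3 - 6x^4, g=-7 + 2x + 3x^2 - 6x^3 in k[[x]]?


[x^4] = sum a_i*b_j, i+j=4
  9*-6=-54
  5*3=15
  9*2=18
  -6*-7=42
Sum=21


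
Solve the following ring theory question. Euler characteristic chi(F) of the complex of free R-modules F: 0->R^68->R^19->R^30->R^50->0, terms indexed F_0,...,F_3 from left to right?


chi = sum (-1)^i * rank:
(-1)^0*68=68
(-1)^1*19=-19
(-1)^2*30=30
(-1)^3*50=-50
chi=29


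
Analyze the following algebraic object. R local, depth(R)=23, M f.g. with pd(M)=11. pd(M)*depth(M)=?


pd+depth=23
depth=23-11=12
pd*depth=11*12=132


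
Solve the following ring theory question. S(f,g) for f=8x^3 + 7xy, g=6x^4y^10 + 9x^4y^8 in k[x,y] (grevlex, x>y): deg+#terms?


LT(f)=8x^3, LT(g)=6x^4y^10
lcm(LM)=x^4y^10
S(f,g) (scaled by 48 to clear denominators) = 6xy^10*f - 8*g = 42x^2y^11 - 72x^4y^8
2 terms, deg 13.
13+2=15


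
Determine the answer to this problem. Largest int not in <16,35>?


gcd(16,35)=1 => F=ab-a-b=16*35-16-35=560-51=509


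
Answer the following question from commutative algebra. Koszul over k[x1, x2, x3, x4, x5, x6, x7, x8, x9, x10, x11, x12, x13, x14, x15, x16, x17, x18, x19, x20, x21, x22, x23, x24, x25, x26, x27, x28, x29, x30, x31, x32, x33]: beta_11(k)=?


C(n,i)=C(33,11)=193536720


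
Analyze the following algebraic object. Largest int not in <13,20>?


gcd(13,20)=1 => F=ab-a-b=13*20-13-20=260-33=227


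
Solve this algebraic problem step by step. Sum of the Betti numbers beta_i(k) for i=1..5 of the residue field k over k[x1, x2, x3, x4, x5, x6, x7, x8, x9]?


Koszul resolution: beta_i(k)=C(n,i), n=9
C(9,1)=9, C(9,2)=36, C(9,3)=84, C(9,4)=126, C(9,5)=126
Sum=381


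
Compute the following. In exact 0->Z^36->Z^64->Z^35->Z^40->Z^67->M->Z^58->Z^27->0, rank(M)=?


Alt sum=0:
(-1)^0*36 + (-1)^1*64 + (-1)^2*35 + (-1)^3*40 + (-1)^4*67 + (-1)^5*? + (-1)^6*58 + (-1)^7*27=0
rank(M)=65


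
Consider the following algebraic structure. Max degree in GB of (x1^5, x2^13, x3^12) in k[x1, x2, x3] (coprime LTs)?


Pure powers, coprime LTs => already GB.
Degrees: 5, 13, 12
Max=13


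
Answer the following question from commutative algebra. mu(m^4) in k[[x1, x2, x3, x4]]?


C(n+d-1,d)=C(7,4)=35


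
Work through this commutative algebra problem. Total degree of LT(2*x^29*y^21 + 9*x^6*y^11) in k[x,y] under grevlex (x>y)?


LT: 2*x^29*y^21
deg_x=29, deg_y=21
Total=29+21=50


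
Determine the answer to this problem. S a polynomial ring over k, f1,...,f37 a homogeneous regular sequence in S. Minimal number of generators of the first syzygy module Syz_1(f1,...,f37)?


Regular sequence => Koszul complex is the minimal free resolution.
Syz_1 minimally generated by Koszul relations f_i*e_j - f_j*e_i (i<j): mu(Syz_1) = beta_2 = C(m,2) = m(m-1)/2
m=37
37*36/2 = 666


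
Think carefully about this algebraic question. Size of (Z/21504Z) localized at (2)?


2-primary part: 21504=2^10*21
Size=2^10=1024


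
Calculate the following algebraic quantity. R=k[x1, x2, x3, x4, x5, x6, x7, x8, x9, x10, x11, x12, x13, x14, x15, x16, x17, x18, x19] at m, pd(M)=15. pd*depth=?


pd+depth=19
depth=19-15=4
pd*depth=15*4=60


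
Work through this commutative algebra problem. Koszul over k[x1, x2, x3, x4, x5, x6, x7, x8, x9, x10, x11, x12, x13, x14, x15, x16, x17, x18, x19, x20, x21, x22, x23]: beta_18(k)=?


C(n,i)=C(23,18)=33649


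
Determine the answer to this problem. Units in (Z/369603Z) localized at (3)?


Local ring = Z/2187Z.
phi(2187) = 3^6*(3-1) = 1458


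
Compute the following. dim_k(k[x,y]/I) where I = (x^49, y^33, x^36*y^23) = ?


k[x,y]/I, I = (x^49, y^33, x^36*y^23)
Rect: 49x33=1617. Corner: (49-36)x(33-23)=130.
dim = 1617-130 = 1487


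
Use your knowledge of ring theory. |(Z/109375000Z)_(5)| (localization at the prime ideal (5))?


5-primary part: 109375000=5^9*56
Size=5^9=1953125


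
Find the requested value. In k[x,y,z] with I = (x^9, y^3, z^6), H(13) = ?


Need i<9, j<3, k<6 with i+j+k=13.
For each i, j ranges over max(0,13-i-5)..min(2,13-i):
  i=0: j in [8,2] -> 0
  i=1: j in [7,2] -> 0
  i=2: j in [6,2] -> 0
  i=3: j in [5,2] -> 0
  i=4: j in [4,2] -> 0
  i=5: j in [3,2] -> 0
  i=6: j in [2,2] -> 1
  i=7: j in [1,2] -> 2
  i=8: j in [0,2] -> 3
H(13) = 0+0+0+0+0+0+1+2+3 = 6


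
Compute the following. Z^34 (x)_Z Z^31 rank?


rank(M(x)N) = rank(M)*rank(N)
34*31 = 1054


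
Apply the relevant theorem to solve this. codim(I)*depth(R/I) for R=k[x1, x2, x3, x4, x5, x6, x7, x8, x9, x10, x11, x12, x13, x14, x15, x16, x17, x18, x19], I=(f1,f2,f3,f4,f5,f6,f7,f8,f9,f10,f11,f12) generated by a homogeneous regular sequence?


codim=12, depth=dim(R/I)=19-12=7
Product=12*7=84


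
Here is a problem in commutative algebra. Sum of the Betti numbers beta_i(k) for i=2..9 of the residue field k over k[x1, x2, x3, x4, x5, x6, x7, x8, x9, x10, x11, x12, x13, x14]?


Koszul resolution: beta_i(k)=C(n,i), n=14
C(14,2)=91, C(14,3)=364, C(14,4)=1001, C(14,5)=2002, C(14,6)=3003, C(14,7)=3432, C(14,8)=3003, C(14,9)=2002
Sum=14898


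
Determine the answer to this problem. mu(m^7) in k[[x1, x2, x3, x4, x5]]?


C(n+d-1,d)=C(11,7)=330


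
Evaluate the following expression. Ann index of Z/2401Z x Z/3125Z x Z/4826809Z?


Exponent = lcm of the cyclic orders; pairwise coprime => product.
7^4*5^5*13^6=2401*3125*4826809=36216151278125


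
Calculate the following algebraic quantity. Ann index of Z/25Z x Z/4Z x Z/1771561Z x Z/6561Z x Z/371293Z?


Exponent = lcm of the cyclic orders; pairwise coprime => product.
5^2*2^2*11^6*3^8*13^5=25*4*1771561*6561*371293=431561714952525300


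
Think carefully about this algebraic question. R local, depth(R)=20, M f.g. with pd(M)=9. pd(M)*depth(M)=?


pd+depth=20
depth=20-9=11
pd*depth=9*11=99


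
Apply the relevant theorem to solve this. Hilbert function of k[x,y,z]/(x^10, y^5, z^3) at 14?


Need i<10, j<5, k<3 with i+j+k=14.
For each i, j ranges over max(0,14-i-2)..min(4,14-i):
  i=0: j in [12,4] -> 0
  i=1: j in [11,4] -> 0
  i=2: j in [10,4] -> 0
  i=3: j in [9,4] -> 0
  i=4: j in [8,4] -> 0
  i=5: j in [7,4] -> 0
  i=6: j in [6,4] -> 0
  i=7: j in [5,4] -> 0
  i=8: j in [4,4] -> 1
  i=9: j in [3,4] -> 2
H(14) = 0+0+0+0+0+0+0+0+1+2 = 3


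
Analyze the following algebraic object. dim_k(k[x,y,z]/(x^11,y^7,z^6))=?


Basis: x^iy^jz^k, i<11,j<7,k<6
11*7*6=462


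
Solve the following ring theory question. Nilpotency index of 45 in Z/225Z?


45^k mod 225:
k=1: 45
k=2: 0
First zero at k = 2


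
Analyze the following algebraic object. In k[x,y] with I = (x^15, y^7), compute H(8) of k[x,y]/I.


k[x,y], I = (x^15, y^7), d = 8
Need i < 15 and d-i < 7.
Range: 2 <= i <= 8.
H(8) = 7


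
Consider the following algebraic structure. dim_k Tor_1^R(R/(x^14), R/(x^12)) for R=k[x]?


Tor_1(R/I,R/J)=(I cap J)/IJ=(x^14)/(x^26)
dim=26-14=min(14,12)=12


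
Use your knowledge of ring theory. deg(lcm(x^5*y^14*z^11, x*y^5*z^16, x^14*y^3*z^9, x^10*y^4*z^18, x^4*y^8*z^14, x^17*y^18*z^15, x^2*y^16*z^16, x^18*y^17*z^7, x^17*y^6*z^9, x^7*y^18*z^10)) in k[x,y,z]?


lcm = componentwise max:
x: max(5,1,14,10,4,17,2,18,17,7)=18
y: max(14,5,3,4,8,18,16,17,6,18)=18
z: max(11,16,9,18,14,15,16,7,9,10)=18
Total=18+18+18=54


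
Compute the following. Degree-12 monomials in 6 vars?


C(d+n-1,n-1)=C(17,5)=6188


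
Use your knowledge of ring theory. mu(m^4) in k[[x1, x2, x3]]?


C(n+d-1,d)=C(6,4)=15


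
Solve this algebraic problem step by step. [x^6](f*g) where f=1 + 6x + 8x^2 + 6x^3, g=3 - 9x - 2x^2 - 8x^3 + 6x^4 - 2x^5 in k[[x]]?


[x^6] = sum a_i*b_j, i+j=6
  6*-2=-12
  8*6=48
  6*-8=-48
Sum=-12


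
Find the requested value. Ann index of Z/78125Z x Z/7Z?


Exponent = lcm of the cyclic orders; pairwise coprime => product.
5^7*7^1=78125*7=546875


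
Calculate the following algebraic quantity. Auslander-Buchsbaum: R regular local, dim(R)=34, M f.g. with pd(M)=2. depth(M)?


pd+depth=depth(R)=34
depth=34-2=32


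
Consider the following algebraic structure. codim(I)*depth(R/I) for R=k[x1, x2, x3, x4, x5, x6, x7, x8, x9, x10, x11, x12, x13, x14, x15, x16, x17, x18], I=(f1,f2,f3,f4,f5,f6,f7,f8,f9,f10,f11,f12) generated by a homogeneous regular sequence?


codim=12, depth=dim(R/I)=18-12=6
Product=12*6=72


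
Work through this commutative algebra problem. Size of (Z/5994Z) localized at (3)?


3-primary part: 5994=3^4*74
Size=3^4=81


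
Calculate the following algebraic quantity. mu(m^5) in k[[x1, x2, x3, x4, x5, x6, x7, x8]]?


C(n+d-1,d)=C(12,5)=792


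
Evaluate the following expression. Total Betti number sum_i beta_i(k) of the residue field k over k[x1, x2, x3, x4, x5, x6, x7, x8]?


Koszul resolution: beta_i(k)=C(n,i), n=8
sum_i C(8,i) = 2^8 = 256
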